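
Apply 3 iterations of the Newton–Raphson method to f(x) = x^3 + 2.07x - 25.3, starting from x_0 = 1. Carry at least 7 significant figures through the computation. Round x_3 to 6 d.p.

2.971226

Newton update: x ← x − f(x)/f'(x).
f'(x) = 3x^2 + 2.07
x_0 = 1.000000: f = -22.230000, f' = 5.070000 → x_1 = 1.000000 - (-22.230000)/(5.070000) = 5.384615
x_1 = 5.384615: f = 141.968138, f' = 89.052249 → x_2 = 5.384615 - (141.968138)/(89.052249) = 3.790404
x_2 = 3.790404: f = 37.003471, f' = 45.171480 → x_3 = 3.790404 - (37.003471)/(45.171480) = 2.971226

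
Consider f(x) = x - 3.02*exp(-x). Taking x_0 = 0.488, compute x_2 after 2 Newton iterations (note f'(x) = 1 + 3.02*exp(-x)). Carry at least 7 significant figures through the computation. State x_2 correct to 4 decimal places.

1.0514

Newton update: x ← x − f(x)/f'(x).
x_0 = 0.488000: f = -1.365836, f' = 2.853836 → x_1 = 0.488000 - (-1.365836)/(2.853836) = 0.966596
x_1 = 0.966596: f = -0.182137, f' = 2.148734 → x_2 = 0.966596 - (-0.182137)/(2.148734) = 1.051361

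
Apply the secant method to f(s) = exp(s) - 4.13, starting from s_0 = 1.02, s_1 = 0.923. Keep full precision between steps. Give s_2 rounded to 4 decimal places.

f(s_0) = -1.356805, f(s_1) = -1.613170
s_2 = 0.923000 - (-1.613170)·(0.923000 - 1.020000)/(-1.613170 - (-1.356805)) = 1.533370; f(s_2) = 0.503765

1.5334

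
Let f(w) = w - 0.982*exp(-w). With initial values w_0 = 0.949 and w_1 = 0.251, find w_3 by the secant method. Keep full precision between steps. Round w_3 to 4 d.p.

0.5618

f(w_0) = 0.568840, f(w_1) = -0.513018
w_2 = 0.251000 - (-0.513018)·(0.251000 - 0.949000)/(-0.513018 - (0.568840)) = 0.581992; f(w_2) = 0.033266
w_3 = 0.581992 - (0.033266)·(0.581992 - 0.251000)/(0.033266 - (-0.513018)) = 0.561836; f(w_3) = 0.001938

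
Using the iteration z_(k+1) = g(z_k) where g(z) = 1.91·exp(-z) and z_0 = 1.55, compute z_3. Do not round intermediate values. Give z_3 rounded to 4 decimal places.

0.5346

z_1 = g(1.550000) = 0.405394
z_2 = g(0.405394) = 1.273424
z_3 = g(1.273424) = 0.534555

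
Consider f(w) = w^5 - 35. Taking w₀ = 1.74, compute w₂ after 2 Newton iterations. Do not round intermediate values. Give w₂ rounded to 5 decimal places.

Newton update: w ← w − f(w)/f'(w).
f'(w) = 5w⁴
w_0 = 1.740000: f = -19.050531, f' = 45.831809 → w_1 = 1.740000 - (-19.050531)/(45.831809) = 2.155662
w_1 = 2.155662: f = 11.548222, f' = 107.967359 → w_2 = 2.155662 - (11.548222)/(107.967359) = 2.048701

2.04870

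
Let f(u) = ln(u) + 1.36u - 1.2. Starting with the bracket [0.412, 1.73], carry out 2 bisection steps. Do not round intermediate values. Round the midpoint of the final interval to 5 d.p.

0.90625

f(0.412000) = -1.526412, f(1.730000) = 1.700921 (opposite signs)
step 1: m = 1.071000, f(m) = 0.325153 > 0 → root in [0.412000, 1.071000]
step 2: m = 0.741500, f(m) = -0.490640 < 0 → root in [0.741500, 1.071000]
Midpoint of [0.741500, 1.071000] = 0.906250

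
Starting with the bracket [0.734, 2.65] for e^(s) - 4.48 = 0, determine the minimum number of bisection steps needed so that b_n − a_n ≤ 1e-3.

11

Initial width b − a = 2.65 − 0.734 = 1.916000.
After n steps the width is (b−a)/2^n; need (b−a)/2^n ≤ 1e-3.
So n ≥ log₂(1.916000/1e-3) = log₂(1916.0000) ≈ 10.9039.
Hence n = 11.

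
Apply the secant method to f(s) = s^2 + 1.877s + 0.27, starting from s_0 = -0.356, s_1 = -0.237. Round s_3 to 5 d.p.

-0.15764

f(s_0) = -0.271476, f(s_1) = -0.118680
s_2 = -0.237000 - (-0.118680)·(-0.237000 - -0.356000)/(-0.118680 - (-0.271476)) = -0.144570; f(s_2) = 0.019542
s_3 = -0.144570 - (0.019542)·(-0.144570 - -0.237000)/(0.019542 - (-0.118680)) = -0.157638; f(s_3) = -0.001037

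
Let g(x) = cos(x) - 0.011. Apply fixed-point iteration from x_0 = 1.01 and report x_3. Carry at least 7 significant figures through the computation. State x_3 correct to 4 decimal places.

x_1 = g(1.010000) = 0.520861
x_2 = g(0.520861) = 0.856391
x_3 = g(0.856391) = 0.644168

0.6442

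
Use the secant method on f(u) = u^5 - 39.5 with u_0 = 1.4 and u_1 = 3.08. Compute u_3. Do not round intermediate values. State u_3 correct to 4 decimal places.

1.7690

Secant update: u_(k+1) = u_k − f(u_k)·(u_k − u_(k-1))/(f(u_k) − f(u_(k-1))).
f(u_0) = -34.121760, f(u_1) = 237.674698
u_2 = 3.080000 - (237.674698)·(3.080000 - 1.400000)/(237.674698 - (-34.121760)) = 1.610910; f(u_2) = -28.651837
u_3 = 1.610910 - (-28.651837)·(1.610910 - 3.080000)/(-28.651837 - (237.674698)) = 1.768957; f(u_3) = -22.178467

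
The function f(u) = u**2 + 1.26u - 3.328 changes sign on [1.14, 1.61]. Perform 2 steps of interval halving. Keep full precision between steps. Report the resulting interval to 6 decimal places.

f(1.140000) = -0.592000, f(1.610000) = 1.292700 (opposite signs)
step 1: m = 1.375000, f(m) = 0.295125 > 0 → root in [1.140000, 1.375000]
step 2: m = 1.257500, f(m) = -0.162244 < 0 → root in [1.257500, 1.375000]

[1.257500, 1.375000]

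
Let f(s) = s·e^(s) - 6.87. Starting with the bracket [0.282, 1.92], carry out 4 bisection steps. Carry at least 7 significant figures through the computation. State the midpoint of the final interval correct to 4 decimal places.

f(0.282000) = -6.496130, f(1.920000) = 6.226240 (opposite signs)
step 1: m = 1.101000, f(m) = -3.559104 < 0 → root in [1.101000, 1.920000]
step 2: m = 1.510500, f(m) = -0.028953 < 0 → root in [1.510500, 1.920000]
step 3: m = 1.715250, f(m) = 2.663471 > 0 → root in [1.510500, 1.715250]
step 4: m = 1.612875, f(m) = 1.222141 > 0 → root in [1.510500, 1.612875]
Midpoint of [1.510500, 1.612875] = 1.561687

1.5617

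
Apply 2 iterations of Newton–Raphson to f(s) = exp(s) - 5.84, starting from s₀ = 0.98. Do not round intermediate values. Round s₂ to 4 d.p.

1.8374

f'(s) = exp(s)
s_0 = 0.980000: f = -3.175544, f' = 2.664456 → s_1 = 0.980000 - (-3.175544)/(2.664456) = 2.171817
s_1 = 2.171817: f = 2.934211, f' = 8.774211 → s_2 = 2.171817 - (2.934211)/(8.774211) = 1.837404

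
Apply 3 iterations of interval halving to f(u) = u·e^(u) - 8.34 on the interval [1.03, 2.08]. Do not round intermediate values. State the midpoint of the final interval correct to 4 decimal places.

1.6206

f(1.030000) = -5.454902, f(2.080000) = 8.309295 (opposite signs)
step 1: m = 1.555000, f(m) = -0.976940 < 0 → root in [1.555000, 2.080000]
step 2: m = 1.817500, f(m) = 2.849344 > 0 → root in [1.555000, 1.817500]
step 3: m = 1.686250, f(m) = 0.764394 > 0 → root in [1.555000, 1.686250]
Midpoint of [1.555000, 1.686250] = 1.620625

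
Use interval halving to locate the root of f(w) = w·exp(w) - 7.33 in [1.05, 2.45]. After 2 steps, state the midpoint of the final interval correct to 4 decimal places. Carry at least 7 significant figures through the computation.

1.5750

f(1.050000) = -4.329466, f(2.450000) = 21.061449 (opposite signs)
step 1: m = 1.750000, f(m) = 2.740555 > 0 → root in [1.050000, 1.750000]
step 2: m = 1.400000, f(m) = -1.652720 < 0 → root in [1.400000, 1.750000]
Midpoint of [1.400000, 1.750000] = 1.575000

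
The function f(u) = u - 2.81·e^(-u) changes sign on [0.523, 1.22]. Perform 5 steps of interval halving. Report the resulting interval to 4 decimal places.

f(0.523000) = -1.142598, f(1.220000) = 0.390403 (opposite signs)
step 1: m = 0.871500, f(m) = -0.303989 < 0 → root in [0.871500, 1.220000]
step 2: m = 1.045750, f(m) = 0.058237 > 0 → root in [0.871500, 1.045750]
step 3: m = 0.958625, f(m) = -0.118784 < 0 → root in [0.958625, 1.045750]
step 4: m = 1.002188, f(m) = -0.029295 < 0 → root in [1.002188, 1.045750]
step 5: m = 1.023969, f(m) = 0.014710 > 0 → root in [1.002188, 1.023969]

[1.0022, 1.0240]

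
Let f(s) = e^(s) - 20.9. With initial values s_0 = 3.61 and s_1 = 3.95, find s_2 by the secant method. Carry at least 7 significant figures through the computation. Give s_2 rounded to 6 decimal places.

3.245090

f(s_0) = 16.066053, f(s_1) = 31.035367
s_2 = 3.950000 - (31.035367)·(3.950000 - 3.610000)/(31.035367 - (16.066053)) = 3.245090; f(s_2) = 4.764010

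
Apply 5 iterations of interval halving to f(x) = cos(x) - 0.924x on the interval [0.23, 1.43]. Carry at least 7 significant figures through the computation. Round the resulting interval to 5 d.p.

[0.75500, 0.79250]

f(0.230000) = 0.761146, f(1.430000) = -1.180988 (opposite signs)
step 1: m = 0.830000, f(m) = -0.092044 < 0 → root in [0.230000, 0.830000]
step 2: m = 0.530000, f(m) = 0.373087 > 0 → root in [0.530000, 0.830000]
step 3: m = 0.680000, f(m) = 0.149253 > 0 → root in [0.680000, 0.830000]
step 4: m = 0.755000, f(m) = 0.030652 > 0 → root in [0.755000, 0.830000]
step 5: m = 0.792500, f(m) = -0.030203 < 0 → root in [0.755000, 0.792500]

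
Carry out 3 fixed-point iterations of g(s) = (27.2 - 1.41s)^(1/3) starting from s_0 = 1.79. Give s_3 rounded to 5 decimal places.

s_1 = g(1.790000) = 2.911335
s_2 = g(2.911335) = 2.847778
s_3 = g(2.847778) = 2.851456

2.85146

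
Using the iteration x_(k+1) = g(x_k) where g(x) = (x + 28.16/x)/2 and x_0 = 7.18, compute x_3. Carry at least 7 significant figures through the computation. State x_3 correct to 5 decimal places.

x_1 = g(7.180000) = 5.551003
x_2 = g(5.551003) = 5.311980
x_3 = g(5.311980) = 5.306602

5.30660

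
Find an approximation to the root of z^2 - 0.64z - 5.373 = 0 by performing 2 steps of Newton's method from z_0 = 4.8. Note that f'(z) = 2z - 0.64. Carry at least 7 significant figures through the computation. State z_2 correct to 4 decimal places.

z_0 = 4.800000: f = 14.595000, f' = 8.960000 → z_1 = 4.800000 - (14.595000)/(8.960000) = 3.171094
z_1 = 3.171094: f = 2.653336, f' = 5.702187 → z_2 = 3.171094 - (2.653336)/(5.702187) = 2.705775

2.7058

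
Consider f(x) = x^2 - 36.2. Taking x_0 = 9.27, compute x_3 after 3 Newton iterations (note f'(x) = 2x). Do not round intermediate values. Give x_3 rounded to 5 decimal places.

Newton update: x ← x − f(x)/f'(x).
x_0 = 9.270000: f = 49.732900, f' = 18.540000 → x_1 = 9.270000 - (49.732900)/(18.540000) = 6.587535
x_1 = 6.587535: f = 7.195618, f' = 13.175070 → x_2 = 6.587535 - (7.195618)/(13.175070) = 6.041381
x_2 = 6.041381: f = 0.298284, f' = 12.082762 → x_3 = 6.041381 - (0.298284)/(12.082762) = 6.016694

6.01669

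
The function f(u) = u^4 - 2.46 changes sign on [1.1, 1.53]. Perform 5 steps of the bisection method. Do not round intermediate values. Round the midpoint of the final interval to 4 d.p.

1.2545

f(1.100000) = -0.995900, f(1.530000) = 3.019813 (opposite signs)
step 1: m = 1.315000, f(m) = 0.530219 > 0 → root in [1.100000, 1.315000]
step 2: m = 1.207500, f(m) = -0.334072 < 0 → root in [1.207500, 1.315000]
step 3: m = 1.261250, f(m) = 0.070491 > 0 → root in [1.207500, 1.261250]
step 4: m = 1.234375, f(m) = -0.138394 < 0 → root in [1.234375, 1.261250]
step 5: m = 1.247812, f(m) = -0.035639 < 0 → root in [1.247812, 1.261250]
Midpoint of [1.247812, 1.261250] = 1.254531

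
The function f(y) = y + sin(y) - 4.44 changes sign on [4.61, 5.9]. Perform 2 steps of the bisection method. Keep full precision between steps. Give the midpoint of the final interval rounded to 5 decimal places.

5.41625

f(4.610000) = -0.824763, f(5.900000) = 1.086123 (opposite signs)
step 1: m = 5.255000, f(m) = -0.041363 < 0 → root in [5.255000, 5.900000]
step 2: m = 5.577500, f(m) = 0.488944 > 0 → root in [5.255000, 5.577500]
Midpoint of [5.255000, 5.577500] = 5.416250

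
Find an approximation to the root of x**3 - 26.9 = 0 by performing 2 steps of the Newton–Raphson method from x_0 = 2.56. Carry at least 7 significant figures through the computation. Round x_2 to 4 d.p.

Newton update: x ← x − f(x)/f'(x).
f'(x) = 3x**2
x_0 = 2.560000: f = -10.122784, f' = 19.660800 → x_1 = 2.560000 - (-10.122784)/(19.660800) = 3.074871
x_1 = 3.074871: f = 2.172400, f' = 28.364503 → x_2 = 3.074871 - (2.172400)/(28.364503) = 2.998283

2.9983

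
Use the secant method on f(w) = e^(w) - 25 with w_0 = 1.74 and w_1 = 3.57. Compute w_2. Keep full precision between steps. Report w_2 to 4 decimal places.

Secant update: w_(k+1) = w_k − f(w_k)·(w_k − w_(k-1))/(f(w_k) − f(w_(k-1))).
f(w_0) = -19.302657, f(w_1) = 10.516593
w_2 = 3.570000 - (10.516593)·(3.570000 - 1.740000)/(10.516593 - (-19.302657)) = 2.924599; f(w_2) = -6.373240

2.9246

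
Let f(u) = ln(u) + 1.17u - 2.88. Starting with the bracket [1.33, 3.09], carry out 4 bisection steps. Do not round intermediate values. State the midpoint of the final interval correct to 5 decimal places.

f(1.330000) = -1.038721, f(3.090000) = 1.863471 (opposite signs)
step 1: m = 2.210000, f(m) = 0.498693 > 0 → root in [1.330000, 2.210000]
step 2: m = 1.770000, f(m) = -0.238120 < 0 → root in [1.770000, 2.210000]
step 3: m = 1.990000, f(m) = 0.136435 > 0 → root in [1.770000, 1.990000]
step 4: m = 1.880000, f(m) = -0.049128 < 0 → root in [1.880000, 1.990000]
Midpoint of [1.880000, 1.990000] = 1.935000

1.93500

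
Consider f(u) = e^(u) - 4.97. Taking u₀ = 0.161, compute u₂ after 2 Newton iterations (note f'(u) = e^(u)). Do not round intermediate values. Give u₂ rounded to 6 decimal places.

u_0 = 0.161000: f = -3.795315, f' = 1.174685 → u_1 = 0.161000 - (-3.795315)/(1.174685) = 3.391922
u_1 = 3.391922: f = 24.753013, f' = 29.723013 → u_2 = 3.391922 - (24.753013)/(29.723013) = 2.559132

2.559132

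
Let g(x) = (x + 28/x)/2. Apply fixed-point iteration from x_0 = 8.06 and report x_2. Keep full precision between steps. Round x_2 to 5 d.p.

x_1 = g(8.060000) = 5.766973
x_2 = g(5.766973) = 5.311103

5.31110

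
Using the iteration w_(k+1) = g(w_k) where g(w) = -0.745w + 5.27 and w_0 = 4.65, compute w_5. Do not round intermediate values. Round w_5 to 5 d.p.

2.64599

w_1 = g(4.650000) = 1.805750
w_2 = g(1.805750) = 3.924716
w_3 = g(3.924716) = 2.346086
w_4 = g(2.346086) = 3.522166
w_5 = g(3.522166) = 2.645987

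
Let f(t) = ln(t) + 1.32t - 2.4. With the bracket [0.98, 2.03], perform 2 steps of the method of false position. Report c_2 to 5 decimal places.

f(0.980000) = -1.126603, f(2.030000) = 0.987636
step 1: c = 1.539508, f(c) = 0.063613 > 0 → new bracket [0.980000, 1.539508]
step 2: c = 1.509604, f(c) = 0.004525 > 0 → new bracket [0.980000, 1.509604]

1.50960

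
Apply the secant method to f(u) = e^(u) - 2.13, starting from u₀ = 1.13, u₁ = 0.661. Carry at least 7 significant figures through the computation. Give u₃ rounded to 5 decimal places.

f(u_0) = 0.965657, f(u_1) = -0.193272
u_2 = 0.661000 - (-0.193272)·(0.661000 - 1.130000)/(-0.193272 - (0.965657)) = 0.739214; f(u_2) = -0.035711
u_3 = 0.739214 - (-0.035711)·(0.739214 - 0.661000)/(-0.035711 - (-0.193272)) = 0.756941; f(u_3) = 0.001746

0.75694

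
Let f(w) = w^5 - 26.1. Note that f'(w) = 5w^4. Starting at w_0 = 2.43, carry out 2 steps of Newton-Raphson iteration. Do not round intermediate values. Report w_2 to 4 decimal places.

1.9466

w_0 = 2.430000: f = 58.628861, f' = 174.339220 → w_1 = 2.430000 - (58.628861)/(174.339220) = 2.093708
w_1 = 2.093708: f = 14.132841, f' = 96.080348 → w_2 = 2.093708 - (14.132841)/(96.080348) = 1.946614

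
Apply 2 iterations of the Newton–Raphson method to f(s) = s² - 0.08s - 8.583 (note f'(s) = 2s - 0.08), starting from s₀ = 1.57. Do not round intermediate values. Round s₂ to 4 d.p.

3.0274

s_0 = 1.570000: f = -6.243700, f' = 3.060000 → s_1 = 1.570000 - (-6.243700)/(3.060000) = 3.610425
s_1 = 3.610425: f = 4.163334, f' = 7.140850 → s_2 = 3.610425 - (4.163334)/(7.140850) = 3.027394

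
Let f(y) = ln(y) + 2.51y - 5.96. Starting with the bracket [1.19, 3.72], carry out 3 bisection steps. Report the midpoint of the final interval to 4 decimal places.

f(1.190000) = -2.799147, f(3.720000) = 4.690924 (opposite signs)
step 1: m = 2.455000, f(m) = 1.100177 > 0 → root in [1.190000, 2.455000]
step 2: m = 1.822500, f(m) = -0.785316 < 0 → root in [1.822500, 2.455000]
step 3: m = 2.138750, f(m) = 0.168484 > 0 → root in [1.822500, 2.138750]
Midpoint of [1.822500, 2.138750] = 1.980625

1.9806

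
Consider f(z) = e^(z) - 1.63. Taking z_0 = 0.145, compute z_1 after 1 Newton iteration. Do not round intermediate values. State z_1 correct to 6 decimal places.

0.554986

Newton update: z ← z − f(z)/f'(z).
f'(z) = e^(z)
z_0 = 0.145000: f = -0.473960, f' = 1.156040 → z_1 = 0.145000 - (-0.473960)/(1.156040) = 0.554986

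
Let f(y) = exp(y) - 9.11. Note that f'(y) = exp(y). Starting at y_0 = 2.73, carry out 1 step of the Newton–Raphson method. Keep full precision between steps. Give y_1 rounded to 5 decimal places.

Newton update: y ← y − f(y)/f'(y).
y_0 = 2.730000: f = 6.222887, f' = 15.332887 → y_1 = 2.730000 - (6.222887)/(15.332887) = 2.324148

2.32415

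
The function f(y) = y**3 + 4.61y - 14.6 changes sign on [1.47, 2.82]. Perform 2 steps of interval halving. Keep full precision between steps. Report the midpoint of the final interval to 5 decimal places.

f(1.470000) = -4.646777, f(2.820000) = 20.825968 (opposite signs)
step 1: m = 2.145000, f(m) = 5.157649 > 0 → root in [1.470000, 2.145000]
step 2: m = 1.807500, f(m) = -0.362221 < 0 → root in [1.807500, 2.145000]
Midpoint of [1.807500, 2.145000] = 1.976250

1.97625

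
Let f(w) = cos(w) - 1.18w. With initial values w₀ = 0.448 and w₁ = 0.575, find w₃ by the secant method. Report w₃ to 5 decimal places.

f(w_0) = 0.372675, f(w_1) = 0.160692
w_2 = 0.575000 - (0.160692)·(0.575000 - 0.448000)/(0.160692 - (0.372675)) = 0.671272; f(w_2) = -0.009069
w_3 = 0.671272 - (-0.009069)·(0.671272 - 0.575000)/(-0.009069 - (0.160692)) = 0.666129; f(w_3) = 0.000188

0.66613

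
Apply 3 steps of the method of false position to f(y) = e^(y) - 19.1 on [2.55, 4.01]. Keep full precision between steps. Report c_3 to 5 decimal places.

2.91359

False-position update: c = (a·f(b) − b·f(a))/(f(b) − f(a)); replace the endpoint whose sign matches f(c).
f(2.550000) = -6.292896, f(4.010000) = 36.046871
step 1: c = 2.766998, f(c) = -3.189208 < 0 → new bracket [2.766998, 4.010000]
step 2: c = 2.868032, f(c) = -1.497657 < 0 → new bracket [2.868032, 4.010000]
step 3: c = 2.913585, f(c) = -0.677269 < 0 → new bracket [2.913585, 4.010000]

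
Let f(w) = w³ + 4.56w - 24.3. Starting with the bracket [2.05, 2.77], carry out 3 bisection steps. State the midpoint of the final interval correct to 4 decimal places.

2.3650

f(2.050000) = -6.336875, f(2.770000) = 9.585133 (opposite signs)
step 1: m = 2.410000, f(m) = 0.687121 > 0 → root in [2.050000, 2.410000]
step 2: m = 2.230000, f(m) = -3.041633 < 0 → root in [2.230000, 2.410000]
step 3: m = 2.320000, f(m) = -1.233632 < 0 → root in [2.320000, 2.410000]
Midpoint of [2.320000, 2.410000] = 2.365000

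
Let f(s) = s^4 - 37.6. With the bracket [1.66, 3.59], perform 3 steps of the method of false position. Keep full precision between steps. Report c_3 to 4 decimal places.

2.3606

f(1.660000) = -30.006669, f(3.590000) = 128.503122
step 1: c = 2.025358, f(c) = -20.772970 < 0 → new bracket [2.025358, 3.590000]
step 2: c = 2.243091, f(c) = -12.284447 < 0 → new bracket [2.243091, 3.590000]
step 3: c = 2.360616, f(c) = -6.547175 < 0 → new bracket [2.360616, 3.590000]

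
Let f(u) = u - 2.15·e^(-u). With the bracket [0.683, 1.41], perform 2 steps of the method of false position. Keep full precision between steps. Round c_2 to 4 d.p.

f(0.683000) = -0.402964, f(1.410000) = 0.885092
step 1: c = 0.910439, f(c) = 0.045393 > 0 → new bracket [0.683000, 0.910439]
step 2: c = 0.887413, f(c) = 0.002216 > 0 → new bracket [0.683000, 0.887413]

0.8874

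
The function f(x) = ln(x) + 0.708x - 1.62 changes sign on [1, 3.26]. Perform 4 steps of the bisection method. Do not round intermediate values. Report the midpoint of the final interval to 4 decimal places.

1.6356

f(1.000000) = -0.912000, f(3.260000) = 1.869807 (opposite signs)
step 1: m = 2.130000, f(m) = 0.644162 > 0 → root in [1.000000, 2.130000]
step 2: m = 1.565000, f(m) = -0.064094 < 0 → root in [1.565000, 2.130000]
step 3: m = 1.847500, f(m) = 0.301863 > 0 → root in [1.565000, 1.847500]
step 4: m = 1.706250, f(m) = 0.122323 > 0 → root in [1.565000, 1.706250]
Midpoint of [1.565000, 1.706250] = 1.635625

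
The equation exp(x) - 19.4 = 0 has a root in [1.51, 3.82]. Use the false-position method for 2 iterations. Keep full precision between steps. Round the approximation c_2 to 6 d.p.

f(1.510000) = -14.873269, f(3.820000) = 26.204208
step 1: c = 2.346401, f(c) = -8.952098 < 0 → new bracket [2.346401, 3.820000]
step 2: c = 2.721634, f(c) = -4.194852 < 0 → new bracket [2.721634, 3.820000]

2.721634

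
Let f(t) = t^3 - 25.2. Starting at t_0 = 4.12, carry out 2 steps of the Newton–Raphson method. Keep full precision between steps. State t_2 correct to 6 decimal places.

2.960448

Newton update: t ← t − f(t)/f'(t).
f'(t) = 3t^2
t_0 = 4.120000: f = 44.734528, f' = 50.923200 → t_1 = 4.120000 - (44.734528)/(50.923200) = 3.241530
t_1 = 3.241530: f = 8.860416, f' = 31.522541 → t_2 = 3.241530 - (8.860416)/(31.522541) = 2.960448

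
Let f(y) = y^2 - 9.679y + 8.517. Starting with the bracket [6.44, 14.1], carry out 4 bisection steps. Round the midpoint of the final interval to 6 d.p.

f(6.440000) = -12.342160, f(14.100000) = 70.853100 (opposite signs)
step 1: m = 10.270000, f(m) = 14.586570 > 0 → root in [6.440000, 10.270000]
step 2: m = 8.355000, f(m) = -2.545020 < 0 → root in [8.355000, 10.270000]
step 3: m = 9.312500, f(m) = 5.103969 > 0 → root in [8.355000, 9.312500]
step 4: m = 8.833750, f(m) = 1.050273 > 0 → root in [8.355000, 8.833750]
Midpoint of [8.355000, 8.833750] = 8.594375

8.594375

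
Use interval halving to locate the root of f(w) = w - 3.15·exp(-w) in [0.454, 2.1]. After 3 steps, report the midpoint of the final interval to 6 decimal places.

1.174125

f(0.454000) = -1.546511, f(2.100000) = 1.714262 (opposite signs)
step 1: m = 1.277000, f(m) = 0.398551 > 0 → root in [0.454000, 1.277000]
step 2: m = 0.865500, f(m) = -0.460149 < 0 → root in [0.865500, 1.277000]
step 3: m = 1.071250, f(m) = -0.007877 < 0 → root in [1.071250, 1.277000]
Midpoint of [1.071250, 1.277000] = 1.174125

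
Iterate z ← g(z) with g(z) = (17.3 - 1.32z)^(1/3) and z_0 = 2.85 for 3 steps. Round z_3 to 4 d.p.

z_1 = g(2.850000) = 2.383334
z_2 = g(2.383334) = 2.418947
z_3 = g(2.418947) = 2.416266

2.4163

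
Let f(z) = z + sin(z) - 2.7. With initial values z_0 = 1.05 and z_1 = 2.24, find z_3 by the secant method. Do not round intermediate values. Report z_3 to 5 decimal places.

1.62516

Secant update: z_(k+1) = z_k − f(z_k)·(z_k − z_(k-1))/(f(z_k) − f(z_(k-1))).
f(z_0) = -0.782577, f(z_1) = 0.324316
z_2 = 2.240000 - (0.324316)·(2.240000 - 1.050000)/(0.324316 - (-0.782577)) = 1.891334; f(z_2) = 0.140400
z_3 = 1.891334 - (0.140400)·(1.891334 - 2.240000)/(0.140400 - (0.324316)) = 1.625165; f(z_3) = -0.076313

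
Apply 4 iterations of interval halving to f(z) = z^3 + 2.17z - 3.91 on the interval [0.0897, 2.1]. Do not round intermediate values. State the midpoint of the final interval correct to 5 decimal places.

1.15767

f(0.089700) = -3.714629, f(2.100000) = 9.908000 (opposite signs)
step 1: m = 1.094850, f(m) = -0.221783 < 0 → root in [1.094850, 2.100000]
step 2: m = 1.597425, f(m) = 3.632668 > 0 → root in [1.094850, 1.597425]
step 3: m = 1.346138, f(m) = 1.450436 > 0 → root in [1.094850, 1.346138]
step 4: m = 1.220494, f(m) = 0.556525 > 0 → root in [1.094850, 1.220494]
Midpoint of [1.094850, 1.220494] = 1.157672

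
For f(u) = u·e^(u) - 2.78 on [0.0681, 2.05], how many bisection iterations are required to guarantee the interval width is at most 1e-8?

Initial width b − a = 2.05 − 0.0681 = 1.981900.
After n steps the width is (b−a)/2^n; need (b−a)/2^n ≤ 1e-8.
So n ≥ log₂(1.981900/1e-8) = log₂(198190000.0000) ≈ 27.5623.
Hence n = 28.

28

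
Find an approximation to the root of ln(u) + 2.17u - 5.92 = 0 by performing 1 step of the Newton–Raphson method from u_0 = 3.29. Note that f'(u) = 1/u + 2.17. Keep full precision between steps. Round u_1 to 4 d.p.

2.3158

u_0 = 3.290000: f = 2.410188, f' = 2.473951 → u_1 = 3.290000 - (2.410188)/(2.473951) = 2.315774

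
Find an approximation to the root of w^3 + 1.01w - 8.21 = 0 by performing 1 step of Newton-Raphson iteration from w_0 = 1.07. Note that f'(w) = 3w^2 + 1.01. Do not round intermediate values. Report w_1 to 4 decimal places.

w_0 = 1.070000: f = -5.904257, f' = 4.444700 → w_1 = 1.070000 - (-5.904257)/(4.444700) = 2.398381

2.3984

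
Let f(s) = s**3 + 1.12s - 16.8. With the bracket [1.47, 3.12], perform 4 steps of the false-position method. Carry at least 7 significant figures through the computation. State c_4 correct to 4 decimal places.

2.4120

f(1.470000) = -11.977077, f(3.120000) = 17.065728
step 1: c = 2.150450, f(c) = -4.446879 < 0 → new bracket [2.150450, 3.120000]
step 2: c = 2.350866, f(c) = -1.174801 < 0 → new bracket [2.350866, 3.120000]
step 3: c = 2.400403, f(c) = -0.280584 < 0 → new bracket [2.400403, 3.120000]
step 4: c = 2.412043, f(c) = -0.065367 < 0 → new bracket [2.412043, 3.120000]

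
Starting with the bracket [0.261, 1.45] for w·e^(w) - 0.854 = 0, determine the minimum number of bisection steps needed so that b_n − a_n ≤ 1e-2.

Initial width b − a = 1.45 − 0.261 = 1.189000.
After n steps the width is (b−a)/2^n; need (b−a)/2^n ≤ 1e-2.
So n ≥ log₂(1.189000/1e-2) = log₂(118.9000) ≈ 6.8936.
Hence n = 7.

7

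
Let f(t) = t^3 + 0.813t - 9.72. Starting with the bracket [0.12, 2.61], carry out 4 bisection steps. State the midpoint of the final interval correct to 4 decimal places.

f(0.120000) = -9.620712, f(2.610000) = 10.181511 (opposite signs)
step 1: m = 1.365000, f(m) = -6.066953 < 0 → root in [1.365000, 2.610000]
step 2: m = 1.987500, f(m) = -0.253227 < 0 → root in [1.987500, 2.610000]
step 3: m = 2.298750, f(m) = 4.296057 > 0 → root in [1.987500, 2.298750]
step 4: m = 2.143125, f(m) = 1.865701 > 0 → root in [1.987500, 2.143125]
Midpoint of [1.987500, 2.143125] = 2.065313

2.0653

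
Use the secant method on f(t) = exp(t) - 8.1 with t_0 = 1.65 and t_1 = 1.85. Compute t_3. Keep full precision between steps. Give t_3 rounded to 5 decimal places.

Secant update: t_(k+1) = t_k − f(t_k)·(t_k − t_(k-1))/(f(t_k) − f(t_(k-1))).
f(t_0) = -2.893020, f(t_1) = -1.740180
t_2 = 1.850000 - (-1.740180)·(1.850000 - 1.650000)/(-1.740180 - (-2.893020)) = 2.151895; f(t_2) = 0.501139
t_3 = 2.151895 - (0.501139)·(2.151895 - 1.850000)/(0.501139 - (-1.740180)) = 2.084394; f(t_3) = -0.060285

2.08439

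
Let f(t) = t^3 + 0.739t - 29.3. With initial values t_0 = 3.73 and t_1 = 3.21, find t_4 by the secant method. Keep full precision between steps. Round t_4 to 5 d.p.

3.00302

Secant update: t_(k+1) = t_k − f(t_k)·(t_k − t_(k-1))/(f(t_k) − f(t_(k-1))).
f(t_0) = 25.351587, f(t_1) = 6.148351
t_2 = 3.210000 - (6.148351)·(3.210000 - 3.730000)/(6.148351 - (25.351587)) = 3.043510; f(t_2) = 1.141051
t_3 = 3.043510 - (1.141051)·(3.043510 - 3.210000)/(1.141051 - (6.148351)) = 3.005571; f(t_3) = 0.071812
t_4 = 3.005571 - (0.071812)·(3.005571 - 3.043510)/(0.071812 - (1.141051)) = 3.003023; f(t_4) = 0.000934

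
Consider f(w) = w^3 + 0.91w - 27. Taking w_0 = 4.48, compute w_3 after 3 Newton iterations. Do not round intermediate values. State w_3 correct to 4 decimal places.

2.9003

f'(w) = 3w^2 + 0.91
w_0 = 4.480000: f = 66.992192, f' = 61.121200 → w_1 = 4.480000 - (66.992192)/(61.121200) = 3.383945
w_1 = 3.383945: f = 14.829230, f' = 35.263253 → w_2 = 3.383945 - (14.829230)/(35.263253) = 2.963416
w_2 = 2.963416: f = 1.720932, f' = 27.255500 → w_3 = 2.963416 - (1.720932)/(27.255500) = 2.900275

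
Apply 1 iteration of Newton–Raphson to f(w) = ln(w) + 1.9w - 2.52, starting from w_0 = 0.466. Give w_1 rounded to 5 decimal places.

1.05874

f'(w) = 1/w + 1.9
w_0 = 0.466000: f = -2.398170, f' = 4.045923 → w_1 = 0.466000 - (-2.398170)/(4.045923) = 1.058737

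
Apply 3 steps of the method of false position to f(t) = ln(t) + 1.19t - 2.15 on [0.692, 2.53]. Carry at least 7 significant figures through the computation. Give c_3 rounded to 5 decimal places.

False-position update: c = (a·f(b) − b·f(a))/(f(b) − f(a)); replace the endpoint whose sign matches f(c).
f(0.692000) = -1.694689, f(2.530000) = 1.788919
step 1: c = 1.586141, f(c) = 0.198813 > 0 → new bracket [0.692000, 1.586141]
step 2: c = 1.492259, f(c) = 0.026079 > 0 → new bracket [0.692000, 1.492259]
step 3: c = 1.480131, f(c) = 0.003486 > 0 → new bracket [0.692000, 1.480131]

1.48013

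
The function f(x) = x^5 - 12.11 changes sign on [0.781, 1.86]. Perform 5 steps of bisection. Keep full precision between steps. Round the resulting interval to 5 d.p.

f(0.781000) = -11.819427, f(1.860000) = 10.152028 (opposite signs)
step 1: m = 1.320500, f(m) = -8.094940 < 0 → root in [1.320500, 1.860000]
step 2: m = 1.590250, f(m) = -1.939858 < 0 → root in [1.590250, 1.860000]
step 3: m = 1.725125, f(m) = 3.169278 > 0 → root in [1.590250, 1.725125]
step 4: m = 1.657688, f(m) = 0.407376 > 0 → root in [1.590250, 1.657688]
step 5: m = 1.623969, f(m) = -0.814945 < 0 → root in [1.623969, 1.657688]

[1.62397, 1.65769]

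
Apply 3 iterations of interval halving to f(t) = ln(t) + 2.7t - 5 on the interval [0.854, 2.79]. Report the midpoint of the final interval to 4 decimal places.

1.7010

f(0.854000) = -2.852024, f(2.790000) = 3.559042 (opposite signs)
step 1: m = 1.822000, f(m) = 0.519335 > 0 → root in [0.854000, 1.822000]
step 2: m = 1.338000, f(m) = -1.096224 < 0 → root in [1.338000, 1.822000]
step 3: m = 1.580000, f(m) = -0.276575 < 0 → root in [1.580000, 1.822000]
Midpoint of [1.580000, 1.822000] = 1.701000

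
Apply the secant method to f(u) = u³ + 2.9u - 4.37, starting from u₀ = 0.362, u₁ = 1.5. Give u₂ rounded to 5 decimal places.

0.92394

Secant update: u_(k+1) = u_k − f(u_k)·(u_k − u_(k-1))/(f(u_k) − f(u_(k-1))).
f(u_0) = -3.272762, f(u_1) = 3.355000
u_2 = 1.500000 - (3.355000)·(1.500000 - 0.362000)/(3.355000 - (-3.272762)) = 0.923940; f(u_2) = -0.901840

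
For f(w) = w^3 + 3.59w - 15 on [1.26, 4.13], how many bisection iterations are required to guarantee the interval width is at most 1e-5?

Initial width b − a = 4.13 − 1.26 = 2.870000.
After n steps the width is (b−a)/2^n; need (b−a)/2^n ≤ 1e-5.
So n ≥ log₂(2.870000/1e-5) = log₂(287000.0000) ≈ 18.1307.
Hence n = 19.

19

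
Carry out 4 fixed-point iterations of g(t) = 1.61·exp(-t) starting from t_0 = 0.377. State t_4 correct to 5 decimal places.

0.62625

t_1 = g(0.377000) = 1.104325
t_2 = g(1.104325) = 0.533610
t_3 = g(0.533610) = 0.944239
t_4 = g(0.944239) = 0.626250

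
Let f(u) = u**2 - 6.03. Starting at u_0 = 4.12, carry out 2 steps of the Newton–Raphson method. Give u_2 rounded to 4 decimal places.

Newton update: u ← u − f(u)/f'(u).
f'(u) = 2u
u_0 = 4.120000: f = 10.944400, f' = 8.240000 → u_1 = 4.120000 - (10.944400)/(8.240000) = 2.791796
u_1 = 2.791796: f = 1.764126, f' = 5.583592 → u_2 = 2.791796 - (1.764126)/(5.583592) = 2.475848

2.4758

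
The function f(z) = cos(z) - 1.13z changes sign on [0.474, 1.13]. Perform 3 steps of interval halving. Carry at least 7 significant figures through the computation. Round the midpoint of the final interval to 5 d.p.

0.67900

f(0.474000) = 0.354130, f(1.130000) = -0.850240 (opposite signs)
step 1: m = 0.802000, f(m) = -0.210989 < 0 → root in [0.474000, 0.802000]
step 2: m = 0.638000, f(m) = 0.082349 > 0 → root in [0.638000, 0.802000]
step 3: m = 0.720000, f(m) = -0.061794 < 0 → root in [0.638000, 0.720000]
Midpoint of [0.638000, 0.720000] = 0.679000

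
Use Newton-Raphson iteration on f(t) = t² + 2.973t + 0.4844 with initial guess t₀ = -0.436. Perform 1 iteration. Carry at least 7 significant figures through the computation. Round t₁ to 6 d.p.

-0.140078

f'(t) = 2t + 2.973
t_0 = -0.436000: f = -0.621732, f' = 2.101000 → t_1 = -0.436000 - (-0.621732)/(2.101000) = -0.140078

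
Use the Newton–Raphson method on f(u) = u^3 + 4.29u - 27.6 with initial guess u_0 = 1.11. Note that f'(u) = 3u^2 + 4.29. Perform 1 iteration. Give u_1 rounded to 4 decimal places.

3.7984

u_0 = 1.110000: f = -21.470469, f' = 7.986300 → u_1 = 1.110000 - (-21.470469)/(7.986300) = 3.798413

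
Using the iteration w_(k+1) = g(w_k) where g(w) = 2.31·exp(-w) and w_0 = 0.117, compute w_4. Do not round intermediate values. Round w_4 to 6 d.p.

w_1 = g(0.117000) = 2.054942
w_2 = g(2.054942) = 0.295912
w_3 = g(0.295912) = 1.718301
w_4 = g(1.718301) = 0.414346

0.414346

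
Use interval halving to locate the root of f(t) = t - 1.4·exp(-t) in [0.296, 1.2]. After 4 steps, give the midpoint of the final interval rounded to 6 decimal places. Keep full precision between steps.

0.719750

f(0.296000) = -0.745302, f(1.200000) = 0.778328 (opposite signs)
step 1: m = 0.748000, f(m) = 0.085363 > 0 → root in [0.296000, 0.748000]
step 2: m = 0.522000, f(m) = -0.308666 < 0 → root in [0.522000, 0.748000]
step 3: m = 0.635000, f(m) = -0.106910 < 0 → root in [0.635000, 0.748000]
step 4: m = 0.691500, f(m) = -0.009654 < 0 → root in [0.691500, 0.748000]
Midpoint of [0.691500, 0.748000] = 0.719750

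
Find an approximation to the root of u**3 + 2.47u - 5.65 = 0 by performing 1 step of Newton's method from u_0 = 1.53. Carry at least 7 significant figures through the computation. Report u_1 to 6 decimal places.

1.349790

Newton update: u ← u − f(u)/f'(u).
f'(u) = 3u**2 + 2.47
u_0 = 1.530000: f = 1.710677, f' = 9.492700 → u_1 = 1.530000 - (1.710677)/(9.492700) = 1.349790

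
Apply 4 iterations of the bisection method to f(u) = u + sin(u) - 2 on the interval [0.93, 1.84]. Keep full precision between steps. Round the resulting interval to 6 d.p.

f(0.930000) = -0.268380, f(1.840000) = 0.803983 (opposite signs)
step 1: m = 1.385000, f(m) = 0.367789 > 0 → root in [0.930000, 1.385000]
step 2: m = 1.157500, f(m) = 0.073302 > 0 → root in [0.930000, 1.157500]
step 3: m = 1.043750, f(m) = -0.091954 < 0 → root in [1.043750, 1.157500]
step 4: m = 1.100625, f(m) = -0.007884 < 0 → root in [1.100625, 1.157500]

[1.100625, 1.157500]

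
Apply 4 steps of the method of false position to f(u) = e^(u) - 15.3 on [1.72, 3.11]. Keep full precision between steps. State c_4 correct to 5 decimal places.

2.72663

False-position update: c = (a·f(b) − b·f(a))/(f(b) − f(a)); replace the endpoint whose sign matches f(c).
f(1.720000) = -9.715472, f(3.110000) = 7.121044
step 1: c = 2.522096, f(c) = -2.845323 < 0 → new bracket [2.522096, 3.110000]
step 2: c = 2.689938, f(c) = -0.569233 < 0 → new bracket [2.689938, 3.110000]
step 3: c = 2.721031, f(c) = -0.104016 < 0 → new bracket [2.721031, 3.110000]
step 4: c = 2.726631, f(c) = -0.018683 < 0 → new bracket [2.726631, 3.110000]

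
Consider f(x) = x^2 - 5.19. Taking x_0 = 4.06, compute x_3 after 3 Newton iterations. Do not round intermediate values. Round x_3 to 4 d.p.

Newton update: x ← x − f(x)/f'(x).
f'(x) = 2x
x_0 = 4.060000: f = 11.293600, f' = 8.120000 → x_1 = 4.060000 - (11.293600)/(8.120000) = 2.669163
x_1 = 2.669163: f = 1.934429, f' = 5.338325 → x_2 = 2.669163 - (1.934429)/(5.338325) = 2.306796
x_2 = 2.306796: f = 0.131309, f' = 4.613593 → x_3 = 2.306796 - (0.131309)/(4.613593) = 2.278335

2.2783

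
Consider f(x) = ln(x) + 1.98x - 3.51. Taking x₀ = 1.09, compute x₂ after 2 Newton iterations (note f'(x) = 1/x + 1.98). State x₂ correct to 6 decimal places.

Newton update: x ← x − f(x)/f'(x).
x_0 = 1.090000: f = -1.265622, f' = 2.897431 → x_1 = 1.090000 - (-1.265622)/(2.897431) = 1.526808
x_1 = 1.526808: f = -0.063740, f' = 2.634961 → x_2 = 1.526808 - (-0.063740)/(2.634961) = 1.550998

1.550998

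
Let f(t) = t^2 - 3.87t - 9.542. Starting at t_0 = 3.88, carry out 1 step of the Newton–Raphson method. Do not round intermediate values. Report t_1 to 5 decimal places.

f'(t) = 2t - 3.87
t_0 = 3.880000: f = -9.503200, f' = 3.890000 → t_1 = 3.880000 - (-9.503200)/(3.890000) = 6.322982

6.32298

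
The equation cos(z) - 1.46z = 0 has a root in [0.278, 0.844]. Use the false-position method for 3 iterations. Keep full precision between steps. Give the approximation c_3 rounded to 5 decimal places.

0.57480

f(0.278000) = 0.555726, f(0.844000) = -0.567761
step 1: c = 0.557968, f(c) = 0.033698 > 0 → new bracket [0.557968, 0.844000]
step 2: c = 0.573994, f(c) = 0.001707 > 0 → new bracket [0.573994, 0.844000]
step 3: c = 0.574804, f(c) = 0.000086 > 0 → new bracket [0.574804, 0.844000]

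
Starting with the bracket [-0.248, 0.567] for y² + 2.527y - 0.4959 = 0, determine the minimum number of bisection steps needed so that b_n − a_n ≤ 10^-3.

10

Initial width b − a = 0.567 − -0.248 = 0.815000.
After n steps the width is (b−a)/2^n; need (b−a)/2^n ≤ 10^-3.
So n ≥ log₂(0.815000/10^-3) = log₂(815.0000) ≈ 9.6707.
Hence n = 10.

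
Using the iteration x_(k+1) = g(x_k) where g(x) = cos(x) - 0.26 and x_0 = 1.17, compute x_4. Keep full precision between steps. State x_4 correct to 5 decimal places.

x_1 = g(1.170000) = 0.130152
x_2 = g(0.130152) = 0.731542
x_3 = g(0.731542) = 0.484145
x_4 = g(0.484145) = 0.625073

0.62507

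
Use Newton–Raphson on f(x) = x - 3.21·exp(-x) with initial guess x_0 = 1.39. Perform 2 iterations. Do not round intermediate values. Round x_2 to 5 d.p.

f'(x) = 1 + 3.21·exp(-x)
x_0 = 1.390000: f = 0.590468, f' = 1.799532 → x_1 = 1.390000 - (0.590468)/(1.799532) = 1.061877
x_1 = 1.061877: f = -0.048161, f' = 2.110038 → x_2 = 1.061877 - (-0.048161)/(2.110038) = 1.084702

1.08470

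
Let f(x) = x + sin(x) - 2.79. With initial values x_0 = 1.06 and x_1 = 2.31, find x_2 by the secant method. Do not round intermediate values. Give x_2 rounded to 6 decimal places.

f(x_0) = -0.857645, f(x_1) = 0.259005
x_2 = 2.310000 - (0.259005)·(2.310000 - 1.060000)/(0.259005 - (-0.857645)) = 2.020064; f(x_2) = 0.130830

2.020064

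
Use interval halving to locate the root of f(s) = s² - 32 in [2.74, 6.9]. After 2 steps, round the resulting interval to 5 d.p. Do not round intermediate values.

[4.82000, 5.86000]

f(2.740000) = -24.492400, f(6.900000) = 15.610000 (opposite signs)
step 1: m = 4.820000, f(m) = -8.767600 < 0 → root in [4.820000, 6.900000]
step 2: m = 5.860000, f(m) = 2.339600 > 0 → root in [4.820000, 5.860000]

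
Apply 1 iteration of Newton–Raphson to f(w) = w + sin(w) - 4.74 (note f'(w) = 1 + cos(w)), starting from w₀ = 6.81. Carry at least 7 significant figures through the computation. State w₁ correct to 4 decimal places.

Newton update: w ← w − f(w)/f'(w).
w_0 = 6.810000: f = 2.572782, f' = 1.864413 → w_1 = 6.810000 - (2.572782)/(1.864413) = 5.430058

5.4301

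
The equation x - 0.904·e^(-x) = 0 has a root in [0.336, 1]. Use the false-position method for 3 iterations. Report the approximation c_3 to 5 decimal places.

f(0.336000) = -0.310019, f(1.000000) = 0.667437
step 1: c = 0.546601, f(c) = 0.023262 > 0 → new bracket [0.336000, 0.546601]
step 2: c = 0.531901, f(c) = 0.000813 > 0 → new bracket [0.336000, 0.531901]
step 3: c = 0.531389, f(c) = 0.000028 > 0 → new bracket [0.336000, 0.531389]

0.53139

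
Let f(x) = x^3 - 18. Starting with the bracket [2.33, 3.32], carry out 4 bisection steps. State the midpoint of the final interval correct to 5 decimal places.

2.60844

f(2.330000) = -5.350663, f(3.320000) = 18.594368 (opposite signs)
step 1: m = 2.825000, f(m) = 4.545266 > 0 → root in [2.330000, 2.825000]
step 2: m = 2.577500, f(m) = -0.876363 < 0 → root in [2.577500, 2.825000]
step 3: m = 2.701250, f(m) = 1.710350 > 0 → root in [2.577500, 2.701250]
step 4: m = 2.639375, f(m) = 0.386679 > 0 → root in [2.577500, 2.639375]
Midpoint of [2.577500, 2.639375] = 2.608437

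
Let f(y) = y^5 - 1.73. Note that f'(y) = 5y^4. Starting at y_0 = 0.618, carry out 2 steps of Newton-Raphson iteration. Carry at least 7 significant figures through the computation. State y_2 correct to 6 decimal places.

y_0 = 0.618000: f = -1.639855, f' = 0.729330 → y_1 = 0.618000 - (-1.639855)/(0.729330) = 2.866441
y_1 = 2.866441: f = 191.785192, f' = 337.553065 → y_2 = 2.866441 - (191.785192)/(337.553065) = 2.298278

2.298278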